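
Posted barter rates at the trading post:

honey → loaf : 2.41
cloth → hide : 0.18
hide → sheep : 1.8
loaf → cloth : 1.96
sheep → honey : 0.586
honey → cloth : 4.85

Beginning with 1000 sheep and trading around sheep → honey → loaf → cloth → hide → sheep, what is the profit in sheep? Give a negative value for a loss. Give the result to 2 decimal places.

1000 sheep × 0.586 = 586 honey
586 honey × 2.41 = 1412.26 loaf
1412.26 loaf × 1.96 = 2768.0296 cloth
2768.0296 cloth × 0.18 = 498.245328 hide
498.245328 hide × 1.8 = 896.8415904 sheep
Net change: 896.8415904 − 1000 = -103.1584096 sheep

-103.16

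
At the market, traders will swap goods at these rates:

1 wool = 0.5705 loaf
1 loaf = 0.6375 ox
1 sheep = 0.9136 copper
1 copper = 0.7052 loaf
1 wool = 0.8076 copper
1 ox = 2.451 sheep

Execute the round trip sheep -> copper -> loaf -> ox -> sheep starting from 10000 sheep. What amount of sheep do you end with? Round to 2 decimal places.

10000 sheep × 0.9136 = 9136 copper
9136 copper × 0.7052 = 6442.7072 loaf
6442.7072 loaf × 0.6375 = 4107.22584 ox
4107.22584 ox × 2.451 = 10066.81053384 sheep

10066.81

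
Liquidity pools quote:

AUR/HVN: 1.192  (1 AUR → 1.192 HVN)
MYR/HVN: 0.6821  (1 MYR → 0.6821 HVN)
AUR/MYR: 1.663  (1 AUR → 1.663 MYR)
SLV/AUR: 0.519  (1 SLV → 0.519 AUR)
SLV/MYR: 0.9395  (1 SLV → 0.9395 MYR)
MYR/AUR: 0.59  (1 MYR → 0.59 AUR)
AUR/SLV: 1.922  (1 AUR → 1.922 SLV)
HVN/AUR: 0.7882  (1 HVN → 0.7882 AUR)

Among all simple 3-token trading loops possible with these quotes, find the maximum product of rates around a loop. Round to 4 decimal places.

AUR→SLV→MYR→AUR: 1.922 × 0.9395 × 0.59 = 1.06537
AUR→MYR→HVN→AUR: 1.663 × 0.6821 × 0.7882 = 0.89408
Maximum is AUR→SLV→MYR→AUR at 1.0654; arbitrage exists.

1.0654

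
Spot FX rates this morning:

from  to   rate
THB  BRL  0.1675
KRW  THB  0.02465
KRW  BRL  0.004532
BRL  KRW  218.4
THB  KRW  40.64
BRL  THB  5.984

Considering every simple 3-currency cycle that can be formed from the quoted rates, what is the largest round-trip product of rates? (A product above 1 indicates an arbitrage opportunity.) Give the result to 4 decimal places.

THB→KRW→BRL→THB: 40.64 × 0.004532 × 5.984 = 1.10214
THB→BRL→KRW→THB: 0.1675 × 218.4 × 0.02465 = 0.90175
Maximum is THB→KRW→BRL→THB at 1.1021; arbitrage exists.

1.1021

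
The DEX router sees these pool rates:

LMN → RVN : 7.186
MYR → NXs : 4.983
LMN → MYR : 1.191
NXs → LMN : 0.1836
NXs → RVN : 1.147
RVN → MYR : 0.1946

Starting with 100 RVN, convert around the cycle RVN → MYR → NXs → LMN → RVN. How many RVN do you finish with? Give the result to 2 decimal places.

100 RVN × 0.1946 = 19.46 MYR
19.46 MYR × 4.983 = 96.96918 NXs
96.96918 NXs × 0.1836 = 17.803541448 LMN
17.803541448 LMN × 7.186 = 127.936248845328 RVN

127.94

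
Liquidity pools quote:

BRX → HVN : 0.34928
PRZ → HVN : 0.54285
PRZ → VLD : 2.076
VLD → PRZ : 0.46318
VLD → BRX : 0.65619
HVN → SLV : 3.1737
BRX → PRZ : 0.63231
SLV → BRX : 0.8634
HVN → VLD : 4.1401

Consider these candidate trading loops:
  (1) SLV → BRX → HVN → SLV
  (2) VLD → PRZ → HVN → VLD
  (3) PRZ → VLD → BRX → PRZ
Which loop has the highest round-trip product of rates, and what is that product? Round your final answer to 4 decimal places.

1.0410

(1) 0.8634 × 0.34928 × 3.1737 = 0.95709
(2) 0.46318 × 0.54285 × 4.1401 = 1.04098
(3) 2.076 × 0.65619 × 0.63231 = 0.86136
Highest is cycle (2) at 1.0410 (>1, arbitrage).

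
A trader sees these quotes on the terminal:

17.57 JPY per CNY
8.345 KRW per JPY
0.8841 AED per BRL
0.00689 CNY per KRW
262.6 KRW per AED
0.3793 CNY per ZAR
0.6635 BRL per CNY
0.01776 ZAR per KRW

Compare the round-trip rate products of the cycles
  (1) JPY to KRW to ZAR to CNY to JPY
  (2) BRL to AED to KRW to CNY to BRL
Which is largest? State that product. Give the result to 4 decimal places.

1.0613

(1) 8.345 × 0.01776 × 0.3793 × 17.57 = 0.98770
(2) 0.8841 × 262.6 × 0.00689 × 0.6635 = 1.06134
Highest is cycle (2) at 1.0613 (>1, arbitrage).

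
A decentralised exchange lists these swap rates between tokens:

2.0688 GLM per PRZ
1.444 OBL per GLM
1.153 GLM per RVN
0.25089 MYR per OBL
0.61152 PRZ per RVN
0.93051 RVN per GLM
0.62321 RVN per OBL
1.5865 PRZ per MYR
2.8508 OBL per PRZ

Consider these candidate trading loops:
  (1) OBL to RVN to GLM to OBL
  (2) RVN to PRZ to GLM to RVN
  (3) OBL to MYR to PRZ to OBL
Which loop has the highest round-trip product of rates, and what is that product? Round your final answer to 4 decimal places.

(1) 0.62321 × 1.153 × 1.444 = 1.03760
(2) 0.61152 × 2.0688 × 0.93051 = 1.17720
(3) 0.25089 × 1.5865 × 2.8508 = 1.13472
Highest is cycle (2) at 1.1772 (>1, arbitrage).

1.1772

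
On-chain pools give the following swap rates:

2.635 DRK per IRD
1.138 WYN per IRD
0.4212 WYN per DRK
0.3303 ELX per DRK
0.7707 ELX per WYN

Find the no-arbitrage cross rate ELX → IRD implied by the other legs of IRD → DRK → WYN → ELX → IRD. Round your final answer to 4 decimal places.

Known legs of the cycle: 2.635 × 0.4212 × 0.7707 = 0.8553706434
For no arbitrage the full-cycle product must be 1, so the missing rate is 1 / 0.8553706434 ≈ 1.169084.

1.1691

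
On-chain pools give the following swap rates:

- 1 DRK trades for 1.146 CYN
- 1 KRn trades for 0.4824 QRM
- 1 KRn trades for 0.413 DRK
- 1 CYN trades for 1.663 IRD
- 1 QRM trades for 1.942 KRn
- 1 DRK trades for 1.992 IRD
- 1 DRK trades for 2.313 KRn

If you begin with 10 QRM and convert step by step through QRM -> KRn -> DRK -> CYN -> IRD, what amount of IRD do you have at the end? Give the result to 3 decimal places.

15.285

10 QRM × 1.942 = 19.42 KRn
19.42 KRn × 0.413 = 8.02046 DRK
8.02046 DRK × 1.146 = 9.19144716 CYN
9.19144716 CYN × 1.663 = 15.28537662708 IRD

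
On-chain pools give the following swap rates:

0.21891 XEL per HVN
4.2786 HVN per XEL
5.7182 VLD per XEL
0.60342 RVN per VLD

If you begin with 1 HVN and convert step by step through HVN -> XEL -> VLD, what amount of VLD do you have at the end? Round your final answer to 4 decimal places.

1 HVN × 0.21891 = 0.21891 XEL
0.21891 XEL × 5.7182 = 1.251771162 VLD

1.2518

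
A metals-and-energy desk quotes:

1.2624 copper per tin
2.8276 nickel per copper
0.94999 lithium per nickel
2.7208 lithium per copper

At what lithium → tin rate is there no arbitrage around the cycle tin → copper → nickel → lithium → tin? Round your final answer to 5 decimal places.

Known legs of the cycle: 1.2624 × 2.8276 × 0.94999 = 3.3910484323776
For no arbitrage the full-cycle product must be 1, so the missing rate is 1 / 3.3910484323776 ≈ 0.2948940.

0.29489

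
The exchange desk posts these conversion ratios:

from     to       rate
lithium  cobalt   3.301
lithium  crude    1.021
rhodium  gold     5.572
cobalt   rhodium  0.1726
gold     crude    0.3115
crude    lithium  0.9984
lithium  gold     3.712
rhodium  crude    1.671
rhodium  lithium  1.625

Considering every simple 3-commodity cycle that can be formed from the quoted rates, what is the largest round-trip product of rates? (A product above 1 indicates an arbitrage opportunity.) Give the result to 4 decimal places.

1.1544

crude→lithium→gold→crude: 0.9984 × 3.712 × 0.3115 = 1.15444
rhodium→lithium→cobalt→rhodium: 1.625 × 3.301 × 0.1726 = 0.92585
Maximum is crude→lithium→gold→crude at 1.1544; arbitrage exists.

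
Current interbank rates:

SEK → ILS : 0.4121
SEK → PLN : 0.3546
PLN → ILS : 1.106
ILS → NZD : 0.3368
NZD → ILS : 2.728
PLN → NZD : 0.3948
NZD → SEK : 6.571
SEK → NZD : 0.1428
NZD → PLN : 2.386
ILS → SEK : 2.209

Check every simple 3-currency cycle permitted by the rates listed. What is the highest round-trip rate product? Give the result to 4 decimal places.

PLN→NZD→SEK→PLN: 0.3948 × 6.571 × 0.3546 = 0.91991
NZD→SEK→ILS→NZD: 6.571 × 0.4121 × 0.3368 = 0.91202
PLN→ILS→NZD→PLN: 1.106 × 0.3368 × 2.386 = 0.88879
PLN→ILS→SEK→PLN: 1.106 × 2.209 × 0.3546 = 0.86634
NZD→ILS→SEK→NZD: 2.728 × 2.209 × 0.1428 = 0.86053
Maximum is PLN→NZD→SEK→PLN at 0.9199; no arbitrage — every cycle loses value.

0.9199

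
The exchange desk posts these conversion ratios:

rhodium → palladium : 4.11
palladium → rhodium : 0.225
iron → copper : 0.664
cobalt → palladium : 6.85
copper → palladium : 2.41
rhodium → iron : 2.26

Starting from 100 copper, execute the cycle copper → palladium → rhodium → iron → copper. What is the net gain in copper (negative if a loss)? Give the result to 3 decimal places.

100 copper × 2.41 = 241 palladium
241 palladium × 0.225 = 54.225 rhodium
54.225 rhodium × 2.26 = 122.5485 iron
122.5485 iron × 0.664 = 81.372204 copper
Net change: 81.372204 − 100 = -18.627796 copper

-18.628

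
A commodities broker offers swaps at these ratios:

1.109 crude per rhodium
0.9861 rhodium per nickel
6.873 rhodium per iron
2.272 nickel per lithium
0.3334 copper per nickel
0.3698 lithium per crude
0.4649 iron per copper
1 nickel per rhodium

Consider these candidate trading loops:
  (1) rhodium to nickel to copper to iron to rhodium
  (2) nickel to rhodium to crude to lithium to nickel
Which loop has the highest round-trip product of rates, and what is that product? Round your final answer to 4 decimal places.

1.0653

(1) 1 × 0.3334 × 0.4649 × 6.873 = 1.06530
(2) 0.9861 × 1.109 × 0.3698 × 2.272 = 0.91881
Highest is cycle (1) at 1.0653 (>1, arbitrage).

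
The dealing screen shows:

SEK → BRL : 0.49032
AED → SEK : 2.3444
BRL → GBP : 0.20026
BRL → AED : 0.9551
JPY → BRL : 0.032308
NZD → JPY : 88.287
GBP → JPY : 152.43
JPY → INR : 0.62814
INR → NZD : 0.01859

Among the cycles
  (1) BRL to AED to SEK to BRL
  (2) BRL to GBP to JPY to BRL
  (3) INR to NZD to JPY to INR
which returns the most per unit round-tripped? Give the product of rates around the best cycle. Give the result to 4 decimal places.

(1) 0.9551 × 2.3444 × 0.49032 = 1.09789
(2) 0.20026 × 152.43 × 0.032308 = 0.98622
(3) 0.01859 × 88.287 × 0.62814 = 1.03094
Highest is cycle (1) at 1.0979 (>1, arbitrage).

1.0979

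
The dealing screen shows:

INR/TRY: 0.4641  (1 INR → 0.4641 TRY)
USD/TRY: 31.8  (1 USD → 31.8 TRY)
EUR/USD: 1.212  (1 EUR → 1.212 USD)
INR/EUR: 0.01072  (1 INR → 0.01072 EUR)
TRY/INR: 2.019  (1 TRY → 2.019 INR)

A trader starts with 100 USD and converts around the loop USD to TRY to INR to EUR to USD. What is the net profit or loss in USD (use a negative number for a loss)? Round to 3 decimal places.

100 USD × 31.8 = 3180 TRY
3180 TRY × 2.019 = 6420.42 INR
6420.42 INR × 0.01072 = 68.8269024 EUR
68.8269024 EUR × 1.212 = 83.4182057088 USD
Net change: 83.4182057088 − 100 = -16.5817942912 USD

-16.582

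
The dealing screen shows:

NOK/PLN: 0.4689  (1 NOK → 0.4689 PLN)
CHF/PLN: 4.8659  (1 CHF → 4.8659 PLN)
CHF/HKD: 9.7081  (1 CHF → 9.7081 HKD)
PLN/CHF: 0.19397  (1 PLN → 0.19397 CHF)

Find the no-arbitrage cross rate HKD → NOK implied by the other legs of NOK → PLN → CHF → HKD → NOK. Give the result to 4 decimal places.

Known legs of the cycle: 0.4689 × 0.19397 × 9.7081 = 0.8829762856173
For no arbitrage the full-cycle product must be 1, so the missing rate is 1 / 0.8829762856173 ≈ 1.132533.

1.1325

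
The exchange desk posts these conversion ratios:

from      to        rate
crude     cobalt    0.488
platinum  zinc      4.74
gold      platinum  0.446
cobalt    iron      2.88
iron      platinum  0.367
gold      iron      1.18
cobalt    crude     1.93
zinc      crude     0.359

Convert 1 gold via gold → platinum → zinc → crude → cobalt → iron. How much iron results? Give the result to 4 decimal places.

1.0666

1 gold × 0.446 = 0.446 platinum
0.446 platinum × 4.74 = 2.11404 zinc
2.11404 zinc × 0.359 = 0.75894036 crude
0.75894036 crude × 0.488 = 0.37036289568 cobalt
0.37036289568 cobalt × 2.88 = 1.0666451395584 iron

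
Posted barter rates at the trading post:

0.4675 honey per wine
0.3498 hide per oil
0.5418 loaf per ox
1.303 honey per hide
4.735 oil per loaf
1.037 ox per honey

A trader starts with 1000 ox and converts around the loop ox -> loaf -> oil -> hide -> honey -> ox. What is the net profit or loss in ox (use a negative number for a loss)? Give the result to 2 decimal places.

1000 ox × 0.5418 = 541.8 loaf
541.8 loaf × 4.735 = 2565.423 oil
2565.423 oil × 0.3498 = 897.3849654 hide
897.3849654 hide × 1.303 = 1169.2926099162 honey
1169.2926099162 honey × 1.037 = 1212.5564364830994 ox
Net change: 1212.5564364830994 − 1000 = 212.5564364830994 ox

212.56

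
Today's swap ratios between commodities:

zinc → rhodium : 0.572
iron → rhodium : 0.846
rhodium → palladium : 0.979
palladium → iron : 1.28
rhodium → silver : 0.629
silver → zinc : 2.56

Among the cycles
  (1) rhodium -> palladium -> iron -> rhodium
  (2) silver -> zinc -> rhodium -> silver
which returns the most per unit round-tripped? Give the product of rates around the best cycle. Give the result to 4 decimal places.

(1) 0.979 × 1.28 × 0.846 = 1.06014
(2) 2.56 × 0.572 × 0.629 = 0.92106
Highest is cycle (1) at 1.0601 (>1, arbitrage).

1.0601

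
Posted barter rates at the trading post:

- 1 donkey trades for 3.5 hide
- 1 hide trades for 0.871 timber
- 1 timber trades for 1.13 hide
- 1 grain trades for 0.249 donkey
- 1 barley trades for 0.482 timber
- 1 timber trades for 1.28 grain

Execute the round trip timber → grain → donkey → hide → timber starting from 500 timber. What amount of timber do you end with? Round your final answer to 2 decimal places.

500 timber × 1.28 = 640 grain
640 grain × 0.249 = 159.36 donkey
159.36 donkey × 3.5 = 557.76 hide
557.76 hide × 0.871 = 485.80896 timber

485.81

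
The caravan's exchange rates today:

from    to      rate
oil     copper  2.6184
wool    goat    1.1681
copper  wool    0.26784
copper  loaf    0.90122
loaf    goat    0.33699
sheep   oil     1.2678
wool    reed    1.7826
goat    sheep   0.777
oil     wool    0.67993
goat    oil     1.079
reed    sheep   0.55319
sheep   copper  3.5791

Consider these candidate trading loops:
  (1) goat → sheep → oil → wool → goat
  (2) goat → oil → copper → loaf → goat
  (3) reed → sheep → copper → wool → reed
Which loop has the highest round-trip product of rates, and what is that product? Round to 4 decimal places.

(1) 0.777 × 1.2678 × 0.67993 × 1.1681 = 0.78238
(2) 1.079 × 2.6184 × 0.90122 × 0.33699 = 0.85804
(3) 0.55319 × 3.5791 × 0.26784 × 1.7826 = 0.94532
Highest is cycle (3) at 0.9453 (≤1, no arbitrage).

0.9453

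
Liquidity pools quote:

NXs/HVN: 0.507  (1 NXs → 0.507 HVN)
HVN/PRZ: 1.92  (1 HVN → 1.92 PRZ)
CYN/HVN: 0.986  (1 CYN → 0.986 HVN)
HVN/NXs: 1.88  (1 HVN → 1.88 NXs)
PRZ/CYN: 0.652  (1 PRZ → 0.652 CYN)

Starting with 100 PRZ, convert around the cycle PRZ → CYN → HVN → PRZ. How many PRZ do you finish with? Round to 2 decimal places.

123.43

100 PRZ × 0.652 = 65.2 CYN
65.2 CYN × 0.986 = 64.2872 HVN
64.2872 HVN × 1.92 = 123.431424 PRZ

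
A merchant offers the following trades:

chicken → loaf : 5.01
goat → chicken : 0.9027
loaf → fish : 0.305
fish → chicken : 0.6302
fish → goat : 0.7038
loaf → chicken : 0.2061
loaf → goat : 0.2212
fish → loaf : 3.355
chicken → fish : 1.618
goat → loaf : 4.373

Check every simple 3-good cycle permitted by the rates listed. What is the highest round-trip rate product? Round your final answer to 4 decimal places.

fish→loaf→chicken→fish: 3.355 × 0.2061 × 1.618 = 1.11879
fish→goat→chicken→fish: 0.7038 × 0.9027 × 1.618 = 1.02795
chicken→loaf→goat→chicken: 5.01 × 0.2212 × 0.9027 = 1.00038
fish→chicken→loaf→fish: 0.6302 × 5.01 × 0.305 = 0.96298
fish→goat→loaf→fish: 0.7038 × 4.373 × 0.305 = 0.93870
Maximum is fish→loaf→chicken→fish at 1.1188; arbitrage exists.

1.1188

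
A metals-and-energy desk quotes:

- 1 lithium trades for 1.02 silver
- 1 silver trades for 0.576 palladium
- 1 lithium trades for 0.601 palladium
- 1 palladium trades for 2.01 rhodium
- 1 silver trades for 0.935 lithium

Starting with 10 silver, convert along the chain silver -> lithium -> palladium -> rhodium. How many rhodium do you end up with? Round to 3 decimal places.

10 silver × 0.935 = 9.35 lithium
9.35 lithium × 0.601 = 5.61935 palladium
5.61935 palladium × 2.01 = 11.2948935 rhodium

11.295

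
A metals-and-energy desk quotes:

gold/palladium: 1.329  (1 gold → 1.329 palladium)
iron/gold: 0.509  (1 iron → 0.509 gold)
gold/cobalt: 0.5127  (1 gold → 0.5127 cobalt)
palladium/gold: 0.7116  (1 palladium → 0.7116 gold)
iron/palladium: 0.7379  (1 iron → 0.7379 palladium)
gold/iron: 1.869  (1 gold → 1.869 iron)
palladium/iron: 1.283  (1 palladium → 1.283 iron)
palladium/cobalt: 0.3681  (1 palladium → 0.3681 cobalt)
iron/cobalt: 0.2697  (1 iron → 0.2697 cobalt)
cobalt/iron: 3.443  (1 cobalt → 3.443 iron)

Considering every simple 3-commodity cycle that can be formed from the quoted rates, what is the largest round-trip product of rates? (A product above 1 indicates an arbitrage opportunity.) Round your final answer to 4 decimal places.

0.9814

iron→palladium→gold→iron: 0.7379 × 0.7116 × 1.869 = 0.98139
iron→palladium→cobalt→iron: 0.7379 × 0.3681 × 3.443 = 0.93519
iron→gold→cobalt→iron: 0.509 × 0.5127 × 3.443 = 0.89850
iron→gold→palladium→iron: 0.509 × 1.329 × 1.283 = 0.86790
Maximum is iron→palladium→gold→iron at 0.9814; no arbitrage — every cycle loses value.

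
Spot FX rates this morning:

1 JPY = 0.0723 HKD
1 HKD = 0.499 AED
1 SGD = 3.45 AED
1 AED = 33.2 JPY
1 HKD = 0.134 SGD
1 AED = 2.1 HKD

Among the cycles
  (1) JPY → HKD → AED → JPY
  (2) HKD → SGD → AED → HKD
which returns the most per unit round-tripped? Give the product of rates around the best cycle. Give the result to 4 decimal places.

1.1978

(1) 0.0723 × 0.499 × 33.2 = 1.19778
(2) 0.134 × 3.45 × 2.1 = 0.97083
Highest is cycle (1) at 1.1978 (>1, arbitrage).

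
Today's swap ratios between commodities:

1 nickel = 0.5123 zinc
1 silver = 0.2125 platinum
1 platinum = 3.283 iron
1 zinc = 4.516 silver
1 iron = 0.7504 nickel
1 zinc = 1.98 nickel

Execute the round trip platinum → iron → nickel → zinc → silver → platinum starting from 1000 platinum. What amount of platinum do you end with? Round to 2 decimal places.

1211.16

1000 platinum × 3.283 = 3283 iron
3283 iron × 0.7504 = 2463.5632 nickel
2463.5632 nickel × 0.5123 = 1262.08342736 zinc
1262.08342736 zinc × 4.516 = 5699.56875795776 silver
5699.56875795776 silver × 0.2125 = 1211.158361066024 platinum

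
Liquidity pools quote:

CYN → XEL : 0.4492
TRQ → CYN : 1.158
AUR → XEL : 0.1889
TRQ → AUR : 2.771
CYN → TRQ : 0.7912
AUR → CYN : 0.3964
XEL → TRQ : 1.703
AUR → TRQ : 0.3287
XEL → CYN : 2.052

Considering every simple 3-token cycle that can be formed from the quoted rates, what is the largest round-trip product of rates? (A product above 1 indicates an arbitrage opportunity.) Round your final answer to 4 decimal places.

AUR→XEL→TRQ→AUR: 0.1889 × 1.703 × 2.771 = 0.89142
XEL→TRQ→CYN→XEL: 1.703 × 1.158 × 0.4492 = 0.88586
AUR→CYN→TRQ→AUR: 0.3964 × 0.7912 × 2.771 = 0.86907
Maximum is AUR→XEL→TRQ→AUR at 0.8914; no arbitrage — every cycle loses value.

0.8914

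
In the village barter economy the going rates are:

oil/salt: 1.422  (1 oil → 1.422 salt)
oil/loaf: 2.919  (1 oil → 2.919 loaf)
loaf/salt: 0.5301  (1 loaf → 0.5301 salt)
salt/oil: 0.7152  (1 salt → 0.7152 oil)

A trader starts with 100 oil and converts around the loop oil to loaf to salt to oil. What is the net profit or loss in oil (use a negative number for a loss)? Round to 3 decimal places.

100 oil × 2.919 = 291.9 loaf
291.9 loaf × 0.5301 = 154.73619 salt
154.73619 salt × 0.7152 = 110.667323088 oil
Net change: 110.667323088 − 100 = 10.667323088 oil

10.667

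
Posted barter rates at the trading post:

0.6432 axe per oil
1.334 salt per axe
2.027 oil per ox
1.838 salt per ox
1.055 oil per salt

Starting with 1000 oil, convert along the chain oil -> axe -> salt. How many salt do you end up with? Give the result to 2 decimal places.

858.03

1000 oil × 0.6432 = 643.2 axe
643.2 axe × 1.334 = 858.0288 salt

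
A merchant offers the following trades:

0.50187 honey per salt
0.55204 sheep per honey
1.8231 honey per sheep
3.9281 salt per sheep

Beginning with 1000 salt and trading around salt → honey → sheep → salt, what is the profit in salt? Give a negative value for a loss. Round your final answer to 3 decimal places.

88.289

1000 salt × 0.50187 = 501.87 honey
501.87 honey × 0.55204 = 277.0523148 sheep
277.0523148 sheep × 3.9281 = 1088.28919776588 salt
Net change: 1088.28919776588 − 1000 = 88.28919776588 salt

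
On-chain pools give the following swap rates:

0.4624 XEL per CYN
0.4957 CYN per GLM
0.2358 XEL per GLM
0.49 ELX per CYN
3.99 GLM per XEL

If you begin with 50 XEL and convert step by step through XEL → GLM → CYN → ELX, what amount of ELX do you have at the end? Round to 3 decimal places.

50 XEL × 3.99 = 199.5 GLM
199.5 GLM × 0.4957 = 98.89215 CYN
98.89215 CYN × 0.49 = 48.4571535 ELX

48.457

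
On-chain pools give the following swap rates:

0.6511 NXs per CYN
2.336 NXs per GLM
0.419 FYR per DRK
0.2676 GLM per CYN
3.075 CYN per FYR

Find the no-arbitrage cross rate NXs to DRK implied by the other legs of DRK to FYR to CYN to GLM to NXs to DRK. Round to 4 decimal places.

1.2416

Known legs of the cycle: 0.419 × 3.075 × 0.2676 × 2.336 = 0.80541199008
For no arbitrage the full-cycle product must be 1, so the missing rate is 1 / 0.80541199008 ≈ 1.241601.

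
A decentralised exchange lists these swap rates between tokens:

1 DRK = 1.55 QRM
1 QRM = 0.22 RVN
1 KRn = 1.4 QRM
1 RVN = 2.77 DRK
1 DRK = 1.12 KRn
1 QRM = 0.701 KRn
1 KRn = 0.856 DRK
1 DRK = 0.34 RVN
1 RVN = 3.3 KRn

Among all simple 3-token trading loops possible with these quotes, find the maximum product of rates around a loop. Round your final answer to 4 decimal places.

KRn→QRM→RVN→KRn: 1.4 × 0.22 × 3.3 = 1.01640
DRK→RVN→KRn→DRK: 0.34 × 3.3 × 0.856 = 0.96043
DRK→QRM→RVN→DRK: 1.55 × 0.22 × 2.77 = 0.94457
DRK→QRM→KRn→DRK: 1.55 × 0.701 × 0.856 = 0.93009
Maximum is KRn→QRM→RVN→KRn at 1.0164; arbitrage exists.

1.0164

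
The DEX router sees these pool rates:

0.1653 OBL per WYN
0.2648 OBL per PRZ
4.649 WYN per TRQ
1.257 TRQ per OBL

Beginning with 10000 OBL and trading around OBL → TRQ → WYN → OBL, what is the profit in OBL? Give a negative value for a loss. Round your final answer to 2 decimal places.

-340.21

10000 OBL × 1.257 = 12570 TRQ
12570 TRQ × 4.649 = 58437.93 WYN
58437.93 WYN × 0.1653 = 9659.789829 OBL
Net change: 9659.789829 − 10000 = -340.210171 OBL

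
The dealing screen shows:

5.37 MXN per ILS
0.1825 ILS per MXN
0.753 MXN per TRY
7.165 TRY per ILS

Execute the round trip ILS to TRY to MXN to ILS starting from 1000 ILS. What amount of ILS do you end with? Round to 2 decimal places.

1000 ILS × 7.165 = 7165 TRY
7165 TRY × 0.753 = 5395.245 MXN
5395.245 MXN × 0.1825 = 984.6322125 ILS

984.63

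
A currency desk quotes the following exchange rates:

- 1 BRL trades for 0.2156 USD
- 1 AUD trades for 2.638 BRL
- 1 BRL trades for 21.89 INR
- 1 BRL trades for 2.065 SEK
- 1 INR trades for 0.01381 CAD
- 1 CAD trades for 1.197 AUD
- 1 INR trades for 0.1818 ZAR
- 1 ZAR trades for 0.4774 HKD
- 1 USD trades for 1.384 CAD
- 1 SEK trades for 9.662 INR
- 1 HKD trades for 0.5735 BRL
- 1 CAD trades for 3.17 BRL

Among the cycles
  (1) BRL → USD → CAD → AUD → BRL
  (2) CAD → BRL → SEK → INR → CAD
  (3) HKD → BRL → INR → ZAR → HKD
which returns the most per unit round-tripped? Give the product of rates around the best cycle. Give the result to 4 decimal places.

(1) 0.2156 × 1.384 × 1.197 × 2.638 = 0.94222
(2) 3.17 × 2.065 × 9.662 × 0.01381 = 0.87345
(3) 0.5735 × 21.89 × 0.1818 × 0.4774 = 1.08957
Highest is cycle (3) at 1.0896 (>1, arbitrage).

1.0896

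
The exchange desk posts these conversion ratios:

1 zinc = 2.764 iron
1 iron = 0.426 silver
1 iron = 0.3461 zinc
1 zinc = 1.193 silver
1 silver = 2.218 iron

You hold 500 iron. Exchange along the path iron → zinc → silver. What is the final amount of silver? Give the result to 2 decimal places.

500 iron × 0.3461 = 173.05 zinc
173.05 zinc × 1.193 = 206.44865 silver

206.45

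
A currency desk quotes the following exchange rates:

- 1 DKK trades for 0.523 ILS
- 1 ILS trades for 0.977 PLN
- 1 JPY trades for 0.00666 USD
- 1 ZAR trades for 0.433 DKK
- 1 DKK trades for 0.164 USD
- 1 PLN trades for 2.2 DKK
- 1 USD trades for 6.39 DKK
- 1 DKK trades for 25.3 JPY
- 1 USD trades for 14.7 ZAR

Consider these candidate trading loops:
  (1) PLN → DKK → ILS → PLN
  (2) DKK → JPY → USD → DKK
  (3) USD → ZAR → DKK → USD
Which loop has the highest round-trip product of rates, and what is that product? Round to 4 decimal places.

1.1241

(1) 2.2 × 0.523 × 0.977 = 1.12414
(2) 25.3 × 0.00666 × 6.39 = 1.07670
(3) 14.7 × 0.433 × 0.164 = 1.04388
Highest is cycle (1) at 1.1241 (>1, arbitrage).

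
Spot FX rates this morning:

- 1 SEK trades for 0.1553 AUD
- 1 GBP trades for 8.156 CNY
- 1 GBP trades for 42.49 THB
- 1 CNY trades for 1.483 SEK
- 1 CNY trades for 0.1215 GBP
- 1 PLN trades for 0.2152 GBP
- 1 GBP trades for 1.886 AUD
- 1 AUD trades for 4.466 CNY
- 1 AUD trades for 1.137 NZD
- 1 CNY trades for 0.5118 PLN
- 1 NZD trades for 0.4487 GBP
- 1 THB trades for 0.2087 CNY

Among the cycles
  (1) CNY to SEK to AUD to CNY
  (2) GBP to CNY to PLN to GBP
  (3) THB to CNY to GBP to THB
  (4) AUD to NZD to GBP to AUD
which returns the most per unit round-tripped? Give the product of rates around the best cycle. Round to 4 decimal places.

1.0774

(1) 1.483 × 0.1553 × 4.466 = 1.02856
(2) 8.156 × 0.5118 × 0.2152 = 0.89830
(3) 0.2087 × 0.1215 × 42.49 = 1.07742
(4) 1.137 × 0.4487 × 1.886 = 0.96218
Highest is cycle (3) at 1.0774 (>1, arbitrage).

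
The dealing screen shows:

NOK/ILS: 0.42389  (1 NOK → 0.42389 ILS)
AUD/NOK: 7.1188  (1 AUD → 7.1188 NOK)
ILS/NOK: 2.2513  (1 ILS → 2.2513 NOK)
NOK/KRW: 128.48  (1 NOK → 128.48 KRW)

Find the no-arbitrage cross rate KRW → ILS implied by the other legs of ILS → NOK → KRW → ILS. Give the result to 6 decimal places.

Known legs of the cycle: 2.2513 × 128.48 = 289.247024
For no arbitrage the full-cycle product must be 1, so the missing rate is 1 / 289.247024 ≈ 0.00345725.

0.003457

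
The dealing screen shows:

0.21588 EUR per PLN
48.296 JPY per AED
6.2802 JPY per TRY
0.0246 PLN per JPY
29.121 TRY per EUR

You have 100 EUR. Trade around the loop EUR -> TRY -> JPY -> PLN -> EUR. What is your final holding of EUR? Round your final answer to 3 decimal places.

100 EUR × 29.121 = 2912.1 TRY
2912.1 TRY × 6.2802 = 18288.57042 JPY
18288.57042 JPY × 0.0246 = 449.898832332 PLN
449.898832332 PLN × 0.21588 = 97.12415992383216 EUR

97.124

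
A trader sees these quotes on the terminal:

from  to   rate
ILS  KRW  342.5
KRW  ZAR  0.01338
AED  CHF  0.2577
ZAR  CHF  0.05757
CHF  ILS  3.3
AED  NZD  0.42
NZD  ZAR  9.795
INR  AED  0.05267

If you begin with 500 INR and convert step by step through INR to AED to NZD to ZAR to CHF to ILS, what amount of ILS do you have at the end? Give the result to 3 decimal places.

500 INR × 0.05267 = 26.335 AED
26.335 AED × 0.42 = 11.0607 NZD
11.0607 NZD × 9.795 = 108.3395565 ZAR
108.3395565 ZAR × 0.05757 = 6.237108267705 CHF
6.237108267705 CHF × 3.3 = 20.5824572834265 ILS

20.582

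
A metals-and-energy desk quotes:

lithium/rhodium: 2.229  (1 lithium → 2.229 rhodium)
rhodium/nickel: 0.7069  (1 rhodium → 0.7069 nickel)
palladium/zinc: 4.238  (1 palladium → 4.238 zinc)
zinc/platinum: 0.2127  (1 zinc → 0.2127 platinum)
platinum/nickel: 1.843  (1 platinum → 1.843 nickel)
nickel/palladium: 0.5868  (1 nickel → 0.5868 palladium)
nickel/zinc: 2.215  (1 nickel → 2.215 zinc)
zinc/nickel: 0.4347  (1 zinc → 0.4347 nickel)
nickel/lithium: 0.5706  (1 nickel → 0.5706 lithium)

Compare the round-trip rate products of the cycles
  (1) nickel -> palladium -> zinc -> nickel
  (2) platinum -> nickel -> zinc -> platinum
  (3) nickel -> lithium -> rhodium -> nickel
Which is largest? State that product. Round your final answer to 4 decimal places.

1.0810

(1) 0.5868 × 4.238 × 0.4347 = 1.08104
(2) 1.843 × 2.215 × 0.2127 = 0.86829
(3) 0.5706 × 2.229 × 0.7069 = 0.89908
Highest is cycle (1) at 1.0810 (>1, arbitrage).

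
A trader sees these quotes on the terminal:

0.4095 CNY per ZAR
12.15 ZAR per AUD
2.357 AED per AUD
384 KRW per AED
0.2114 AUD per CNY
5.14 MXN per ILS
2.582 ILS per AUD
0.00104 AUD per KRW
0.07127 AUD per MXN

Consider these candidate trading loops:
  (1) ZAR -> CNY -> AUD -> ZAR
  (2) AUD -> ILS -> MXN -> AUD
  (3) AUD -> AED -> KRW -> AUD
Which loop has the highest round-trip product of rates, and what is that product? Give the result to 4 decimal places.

1.0518

(1) 0.4095 × 0.2114 × 12.15 = 1.05180
(2) 2.582 × 5.14 × 0.07127 = 0.94586
(3) 2.357 × 384 × 0.00104 = 0.94129
Highest is cycle (1) at 1.0518 (>1, arbitrage).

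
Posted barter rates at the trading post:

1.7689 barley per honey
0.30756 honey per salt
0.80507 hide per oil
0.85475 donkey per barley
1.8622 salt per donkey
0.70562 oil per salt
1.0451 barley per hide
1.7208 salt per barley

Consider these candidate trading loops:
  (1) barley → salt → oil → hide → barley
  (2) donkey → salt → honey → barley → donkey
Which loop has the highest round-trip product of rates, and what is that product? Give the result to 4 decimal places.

1.0216

(1) 1.7208 × 0.70562 × 0.80507 × 1.0451 = 1.02163
(2) 1.8622 × 0.30756 × 1.7689 × 0.85475 = 0.86596
Highest is cycle (1) at 1.0216 (>1, arbitrage).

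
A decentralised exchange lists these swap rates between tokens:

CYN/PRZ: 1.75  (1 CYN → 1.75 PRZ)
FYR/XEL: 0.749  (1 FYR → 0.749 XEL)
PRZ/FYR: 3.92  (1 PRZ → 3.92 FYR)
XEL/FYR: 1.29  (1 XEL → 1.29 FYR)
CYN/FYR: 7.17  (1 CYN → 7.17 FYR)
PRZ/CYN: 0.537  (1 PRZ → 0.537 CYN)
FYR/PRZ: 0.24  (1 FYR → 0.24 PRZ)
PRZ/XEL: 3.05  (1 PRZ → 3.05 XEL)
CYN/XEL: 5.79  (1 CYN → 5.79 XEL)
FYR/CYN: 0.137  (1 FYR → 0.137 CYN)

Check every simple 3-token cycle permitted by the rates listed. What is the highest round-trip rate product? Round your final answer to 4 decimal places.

1.0233

CYN→XEL→FYR→CYN: 5.79 × 1.29 × 0.137 = 1.02327
XEL→FYR→PRZ→XEL: 1.29 × 0.24 × 3.05 = 0.94428
CYN→PRZ→FYR→CYN: 1.75 × 3.92 × 0.137 = 0.93982
CYN→FYR→PRZ→CYN: 7.17 × 0.24 × 0.537 = 0.92407
Maximum is CYN→XEL→FYR→CYN at 1.0233; arbitrage exists.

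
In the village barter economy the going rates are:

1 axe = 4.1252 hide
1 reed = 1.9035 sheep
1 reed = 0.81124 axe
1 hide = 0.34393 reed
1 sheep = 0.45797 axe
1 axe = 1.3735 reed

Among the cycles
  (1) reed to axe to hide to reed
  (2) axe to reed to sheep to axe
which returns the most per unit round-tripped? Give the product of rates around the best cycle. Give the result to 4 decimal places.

(1) 0.81124 × 4.1252 × 0.34393 = 1.15097
(2) 1.3735 × 1.9035 × 0.45797 = 1.19734
Highest is cycle (2) at 1.1973 (>1, arbitrage).

1.1973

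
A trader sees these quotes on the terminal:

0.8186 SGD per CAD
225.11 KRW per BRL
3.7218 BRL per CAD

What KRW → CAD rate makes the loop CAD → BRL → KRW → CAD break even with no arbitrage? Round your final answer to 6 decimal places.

Known legs of the cycle: 3.7218 × 225.11 = 837.814398
For no arbitrage the full-cycle product must be 1, so the missing rate is 1 / 837.814398 ≈ 0.00119358.

0.001194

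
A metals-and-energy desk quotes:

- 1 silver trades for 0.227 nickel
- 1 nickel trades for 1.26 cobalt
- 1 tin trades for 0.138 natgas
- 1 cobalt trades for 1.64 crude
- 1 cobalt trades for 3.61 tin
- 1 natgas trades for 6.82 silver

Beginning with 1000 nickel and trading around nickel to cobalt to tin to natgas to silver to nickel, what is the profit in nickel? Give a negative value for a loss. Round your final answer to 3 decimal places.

1000 nickel × 1.26 = 1260 cobalt
1260 cobalt × 3.61 = 4548.6 tin
4548.6 tin × 0.138 = 627.7068 natgas
627.7068 natgas × 6.82 = 4280.960376 silver
4280.960376 silver × 0.227 = 971.778005352 nickel
Net change: 971.778005352 − 1000 = -28.221994648 nickel

-28.222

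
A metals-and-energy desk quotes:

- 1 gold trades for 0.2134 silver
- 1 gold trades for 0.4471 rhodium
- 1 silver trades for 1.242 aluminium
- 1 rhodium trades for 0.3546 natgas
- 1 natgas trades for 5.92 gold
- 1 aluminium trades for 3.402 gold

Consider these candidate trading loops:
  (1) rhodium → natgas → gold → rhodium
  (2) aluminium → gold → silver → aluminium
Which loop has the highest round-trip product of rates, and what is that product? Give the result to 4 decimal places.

(1) 0.3546 × 5.92 × 0.4471 = 0.93857
(2) 3.402 × 0.2134 × 1.242 = 0.90168
Highest is cycle (1) at 0.9386 (≤1, no arbitrage).

0.9386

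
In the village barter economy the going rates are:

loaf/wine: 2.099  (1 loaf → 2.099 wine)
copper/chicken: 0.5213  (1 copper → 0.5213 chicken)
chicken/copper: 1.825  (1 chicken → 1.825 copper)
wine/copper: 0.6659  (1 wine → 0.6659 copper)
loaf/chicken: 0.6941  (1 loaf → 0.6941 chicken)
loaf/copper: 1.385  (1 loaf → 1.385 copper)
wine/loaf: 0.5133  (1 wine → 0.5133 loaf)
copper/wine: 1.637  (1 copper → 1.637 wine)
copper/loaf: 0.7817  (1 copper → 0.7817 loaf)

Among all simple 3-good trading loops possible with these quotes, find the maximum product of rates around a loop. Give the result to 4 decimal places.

copper→wine→loaf→copper: 1.637 × 0.5133 × 1.385 = 1.16378
copper→loaf→wine→copper: 0.7817 × 2.099 × 0.6659 = 1.09260
copper→loaf→chicken→copper: 0.7817 × 0.6941 × 1.825 = 0.99020
Maximum is copper→wine→loaf→copper at 1.1638; arbitrage exists.

1.1638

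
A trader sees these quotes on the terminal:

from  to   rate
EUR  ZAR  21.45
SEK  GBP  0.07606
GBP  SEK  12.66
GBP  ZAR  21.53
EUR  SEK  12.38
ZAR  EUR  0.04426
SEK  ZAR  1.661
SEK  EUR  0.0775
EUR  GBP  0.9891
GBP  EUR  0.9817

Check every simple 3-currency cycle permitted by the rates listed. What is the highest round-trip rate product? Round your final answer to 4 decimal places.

0.9705

SEK→EUR→GBP→SEK: 0.0775 × 0.9891 × 12.66 = 0.97046
EUR→GBP→ZAR→EUR: 0.9891 × 21.53 × 0.04426 = 0.94253
SEK→GBP→EUR→SEK: 0.07606 × 0.9817 × 12.38 = 0.92439
SEK→ZAR→EUR→SEK: 1.661 × 0.04426 × 12.38 = 0.91013
Maximum is SEK→EUR→GBP→SEK at 0.9705; no arbitrage — every cycle loses value.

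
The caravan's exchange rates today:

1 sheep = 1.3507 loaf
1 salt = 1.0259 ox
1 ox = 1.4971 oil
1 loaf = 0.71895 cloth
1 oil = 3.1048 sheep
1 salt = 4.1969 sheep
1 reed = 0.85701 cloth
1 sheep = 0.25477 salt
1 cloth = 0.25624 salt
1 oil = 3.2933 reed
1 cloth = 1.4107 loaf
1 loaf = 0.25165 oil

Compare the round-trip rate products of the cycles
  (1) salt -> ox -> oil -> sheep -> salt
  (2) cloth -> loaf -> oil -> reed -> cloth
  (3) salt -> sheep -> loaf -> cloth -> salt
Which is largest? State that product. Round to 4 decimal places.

1.2149

(1) 1.0259 × 1.4971 × 3.1048 × 0.25477 = 1.21489
(2) 1.4107 × 0.25165 × 3.2933 × 0.85701 = 1.00196
(3) 4.1969 × 1.3507 × 0.71895 × 0.25624 = 1.04432
Highest is cycle (1) at 1.2149 (>1, arbitrage).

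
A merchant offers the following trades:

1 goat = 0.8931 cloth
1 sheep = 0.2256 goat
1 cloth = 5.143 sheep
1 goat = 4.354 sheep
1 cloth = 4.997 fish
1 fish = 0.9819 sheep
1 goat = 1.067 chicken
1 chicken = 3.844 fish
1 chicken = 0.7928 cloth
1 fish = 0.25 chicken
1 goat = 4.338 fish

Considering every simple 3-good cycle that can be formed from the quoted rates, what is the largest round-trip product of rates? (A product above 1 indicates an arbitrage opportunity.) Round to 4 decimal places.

1.0362

cloth→sheep→goat→cloth: 5.143 × 0.2256 × 0.8931 = 1.03623
cloth→fish→chicken→cloth: 4.997 × 0.25 × 0.7928 = 0.99041
fish→sheep→goat→fish: 0.9819 × 0.2256 × 4.338 = 0.96094
Maximum is cloth→sheep→goat→cloth at 1.0362; arbitrage exists.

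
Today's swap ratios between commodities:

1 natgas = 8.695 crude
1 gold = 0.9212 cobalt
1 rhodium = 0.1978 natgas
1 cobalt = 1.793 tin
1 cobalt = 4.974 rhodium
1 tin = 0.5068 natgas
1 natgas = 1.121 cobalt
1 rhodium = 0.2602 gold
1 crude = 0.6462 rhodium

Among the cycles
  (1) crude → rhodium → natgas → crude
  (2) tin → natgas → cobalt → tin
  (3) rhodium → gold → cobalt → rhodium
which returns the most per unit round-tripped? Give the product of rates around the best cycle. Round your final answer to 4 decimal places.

(1) 0.6462 × 0.1978 × 8.695 = 1.11138
(2) 0.5068 × 1.121 × 1.793 = 1.01864
(3) 0.2602 × 0.9212 × 4.974 = 1.19225
Highest is cycle (3) at 1.1922 (>1, arbitrage).

1.1922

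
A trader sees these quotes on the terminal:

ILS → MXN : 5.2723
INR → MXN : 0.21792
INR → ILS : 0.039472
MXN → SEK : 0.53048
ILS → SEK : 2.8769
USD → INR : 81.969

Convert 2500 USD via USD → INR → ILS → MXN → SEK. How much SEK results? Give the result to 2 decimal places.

22622.88

2500 USD × 81.969 = 204922.5 INR
204922.5 INR × 0.039472 = 8088.70092 ILS
8088.70092 ILS × 5.2723 = 42646.057860516 MXN
42646.057860516 MXN × 0.53048 = 22622.88077384652768 SEK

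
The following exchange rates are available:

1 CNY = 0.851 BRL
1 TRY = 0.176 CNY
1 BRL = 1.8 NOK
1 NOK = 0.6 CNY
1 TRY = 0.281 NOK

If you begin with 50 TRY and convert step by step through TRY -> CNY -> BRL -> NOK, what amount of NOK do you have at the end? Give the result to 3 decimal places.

13.480

50 TRY × 0.176 = 8.8 CNY
8.8 CNY × 0.851 = 7.4888 BRL
7.4888 BRL × 1.8 = 13.47984 NOK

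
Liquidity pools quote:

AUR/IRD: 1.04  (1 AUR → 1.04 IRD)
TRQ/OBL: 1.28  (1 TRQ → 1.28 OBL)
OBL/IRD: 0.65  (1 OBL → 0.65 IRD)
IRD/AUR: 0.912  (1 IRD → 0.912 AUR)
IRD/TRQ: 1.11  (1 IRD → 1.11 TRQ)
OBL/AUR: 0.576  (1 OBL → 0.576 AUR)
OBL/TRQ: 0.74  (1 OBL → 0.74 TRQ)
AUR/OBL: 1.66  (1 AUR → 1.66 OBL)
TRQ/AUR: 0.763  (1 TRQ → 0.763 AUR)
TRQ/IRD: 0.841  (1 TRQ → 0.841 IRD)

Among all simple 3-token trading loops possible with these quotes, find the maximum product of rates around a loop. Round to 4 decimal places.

IRD→AUR→OBL→IRD: 0.912 × 1.66 × 0.65 = 0.98405
OBL→TRQ→AUR→OBL: 0.74 × 0.763 × 1.66 = 0.93727
IRD→TRQ→OBL→IRD: 1.11 × 1.28 × 0.65 = 0.92352
IRD→TRQ→AUR→IRD: 1.11 × 0.763 × 1.04 = 0.88081
Maximum is IRD→AUR→OBL→IRD at 0.9840; no arbitrage — every cycle loses value.

0.9840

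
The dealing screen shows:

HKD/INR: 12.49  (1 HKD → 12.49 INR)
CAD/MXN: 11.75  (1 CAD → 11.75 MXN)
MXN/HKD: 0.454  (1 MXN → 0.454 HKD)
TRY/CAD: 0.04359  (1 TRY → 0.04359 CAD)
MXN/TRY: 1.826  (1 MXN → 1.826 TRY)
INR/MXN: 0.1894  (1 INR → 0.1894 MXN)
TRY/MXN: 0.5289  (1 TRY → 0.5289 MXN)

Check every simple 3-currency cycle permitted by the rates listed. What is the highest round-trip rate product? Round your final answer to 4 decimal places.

1.0740

MXN→HKD→INR→MXN: 0.454 × 12.49 × 0.1894 = 1.07399
MXN→TRY→CAD→MXN: 1.826 × 0.04359 × 11.75 = 0.93525
Maximum is MXN→HKD→INR→MXN at 1.0740; arbitrage exists.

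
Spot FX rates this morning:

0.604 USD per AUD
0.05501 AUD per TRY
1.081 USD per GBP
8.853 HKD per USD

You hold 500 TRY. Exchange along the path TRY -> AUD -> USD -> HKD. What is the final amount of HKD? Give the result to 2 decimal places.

500 TRY × 0.05501 = 27.505 AUD
27.505 AUD × 0.604 = 16.61302 USD
16.61302 USD × 8.853 = 147.07506606 HKD

147.08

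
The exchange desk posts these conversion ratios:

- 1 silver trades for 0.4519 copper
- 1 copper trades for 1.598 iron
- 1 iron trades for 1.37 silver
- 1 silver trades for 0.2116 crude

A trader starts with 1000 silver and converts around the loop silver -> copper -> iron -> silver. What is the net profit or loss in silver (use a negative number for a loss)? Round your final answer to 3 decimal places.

-10.673

1000 silver × 0.4519 = 451.9 copper
451.9 copper × 1.598 = 722.1362 iron
722.1362 iron × 1.37 = 989.326594 silver
Net change: 989.326594 − 1000 = -10.673406 silver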